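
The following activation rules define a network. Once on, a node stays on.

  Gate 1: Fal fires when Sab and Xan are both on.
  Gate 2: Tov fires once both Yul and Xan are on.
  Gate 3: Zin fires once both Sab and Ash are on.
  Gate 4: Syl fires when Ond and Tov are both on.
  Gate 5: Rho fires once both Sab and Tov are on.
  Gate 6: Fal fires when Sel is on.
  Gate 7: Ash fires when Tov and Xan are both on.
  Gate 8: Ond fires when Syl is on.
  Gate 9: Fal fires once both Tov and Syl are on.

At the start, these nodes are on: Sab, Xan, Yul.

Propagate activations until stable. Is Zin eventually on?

Yul and Xan are on, so Tov fires (Gate 2).
Gate 7: Tov and Xan on → Ash on.
Sab and Ash are on, so Zin fires (Gate 3).

Yes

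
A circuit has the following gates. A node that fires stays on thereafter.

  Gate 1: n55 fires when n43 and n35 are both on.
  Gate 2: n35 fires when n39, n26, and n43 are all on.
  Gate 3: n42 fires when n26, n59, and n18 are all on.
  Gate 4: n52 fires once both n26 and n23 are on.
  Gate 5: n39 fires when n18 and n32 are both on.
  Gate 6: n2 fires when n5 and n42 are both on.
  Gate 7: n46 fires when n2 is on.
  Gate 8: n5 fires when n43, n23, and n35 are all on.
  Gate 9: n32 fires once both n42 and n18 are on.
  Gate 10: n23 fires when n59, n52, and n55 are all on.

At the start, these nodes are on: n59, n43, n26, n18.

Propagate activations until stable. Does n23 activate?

n23 would need n59, n52, and n55 (Gate 10), but n52 never turns on.

No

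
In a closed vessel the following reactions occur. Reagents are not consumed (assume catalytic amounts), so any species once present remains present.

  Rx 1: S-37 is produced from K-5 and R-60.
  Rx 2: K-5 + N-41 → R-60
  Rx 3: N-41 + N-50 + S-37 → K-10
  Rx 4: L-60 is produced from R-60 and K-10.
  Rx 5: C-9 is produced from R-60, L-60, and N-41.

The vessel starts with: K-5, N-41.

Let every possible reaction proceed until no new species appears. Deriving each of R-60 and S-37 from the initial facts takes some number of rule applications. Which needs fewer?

R-60

R-60: K-5 and N-41 present → R-60 forms (Rx 2). [1 rule application]
S-37: K-5 and N-41 present → R-60 forms (Rx 2). K-5 and R-60 present → S-37 forms (Rx 1). [2 rule applications]
R-60 needs fewer.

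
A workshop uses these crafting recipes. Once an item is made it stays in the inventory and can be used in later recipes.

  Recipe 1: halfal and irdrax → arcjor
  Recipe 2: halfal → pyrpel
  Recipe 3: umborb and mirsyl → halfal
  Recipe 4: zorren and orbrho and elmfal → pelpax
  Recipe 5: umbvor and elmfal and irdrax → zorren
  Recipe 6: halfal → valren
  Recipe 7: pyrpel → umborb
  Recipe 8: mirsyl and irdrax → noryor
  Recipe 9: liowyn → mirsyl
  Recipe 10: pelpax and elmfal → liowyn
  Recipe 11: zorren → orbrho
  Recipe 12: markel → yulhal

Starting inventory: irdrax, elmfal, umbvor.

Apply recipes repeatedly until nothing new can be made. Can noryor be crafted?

Yes

umbvor and elmfal and irdrax → zorren (Recipe 5).
Using Recipe 11, zorren makes orbrho.
Using Recipe 4, zorren, orbrho, and elmfal make pelpax.
Using Recipe 10, pelpax and elmfal make liowyn.
liowyn → mirsyl (Recipe 9).
mirsyl and irdrax → noryor (Recipe 8).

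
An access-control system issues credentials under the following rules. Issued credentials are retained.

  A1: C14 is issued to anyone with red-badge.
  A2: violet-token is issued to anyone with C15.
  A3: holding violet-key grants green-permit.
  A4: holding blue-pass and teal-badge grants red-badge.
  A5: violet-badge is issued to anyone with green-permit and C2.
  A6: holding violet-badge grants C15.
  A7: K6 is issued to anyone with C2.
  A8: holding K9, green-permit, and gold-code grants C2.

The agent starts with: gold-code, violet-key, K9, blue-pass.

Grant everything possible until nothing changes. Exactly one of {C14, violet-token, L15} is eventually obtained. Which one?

Holding violet-key grants green-permit (A3).
Holding K9, green-permit, and gold-code grants C2 (A8).
Holding green-permit and C2 grants violet-badge (A5).
Holding violet-badge grants C15 (A6).
Holding C15 grants violet-token (A2).
C14 would need red-badge (A1), but red-badge is never granted. No rule produces L15, and it is not given.

violet-token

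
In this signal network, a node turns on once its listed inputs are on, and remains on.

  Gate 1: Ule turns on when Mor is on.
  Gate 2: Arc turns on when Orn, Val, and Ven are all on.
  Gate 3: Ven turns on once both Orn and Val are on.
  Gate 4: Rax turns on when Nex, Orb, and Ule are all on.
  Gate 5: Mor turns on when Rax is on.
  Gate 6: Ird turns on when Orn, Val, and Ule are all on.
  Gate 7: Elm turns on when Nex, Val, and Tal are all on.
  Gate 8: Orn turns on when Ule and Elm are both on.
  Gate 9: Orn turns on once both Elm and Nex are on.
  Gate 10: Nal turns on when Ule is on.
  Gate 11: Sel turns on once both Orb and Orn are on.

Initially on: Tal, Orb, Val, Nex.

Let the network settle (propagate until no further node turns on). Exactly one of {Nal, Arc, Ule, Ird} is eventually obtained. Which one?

Nex, Val, and Tal are on, so Elm turns on (Gate 7).
Elm and Nex are on, so Orn turns on (Gate 9).
Gate 3: Orn and Val on → Ven on.
Orn, Val, and Ven are on, so Arc turns on (Gate 2).
Ule would need Mor (Gate 1), but Mor never turns on. Nal would need Ule (Gate 10), but Ule never turns on. Ird would need Orn, Val, and Ule (Gate 6), but Ule never turns on.

Arc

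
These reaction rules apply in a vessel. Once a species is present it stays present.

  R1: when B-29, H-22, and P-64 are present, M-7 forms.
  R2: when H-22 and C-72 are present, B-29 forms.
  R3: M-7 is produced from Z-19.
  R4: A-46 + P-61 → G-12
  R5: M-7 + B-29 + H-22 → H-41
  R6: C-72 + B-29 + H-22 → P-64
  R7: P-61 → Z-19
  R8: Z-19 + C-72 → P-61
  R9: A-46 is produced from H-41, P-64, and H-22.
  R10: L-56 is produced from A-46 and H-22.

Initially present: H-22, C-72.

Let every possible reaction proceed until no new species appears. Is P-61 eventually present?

P-61 would need Z-19 and C-72 (R8), but Z-19 never forms.

No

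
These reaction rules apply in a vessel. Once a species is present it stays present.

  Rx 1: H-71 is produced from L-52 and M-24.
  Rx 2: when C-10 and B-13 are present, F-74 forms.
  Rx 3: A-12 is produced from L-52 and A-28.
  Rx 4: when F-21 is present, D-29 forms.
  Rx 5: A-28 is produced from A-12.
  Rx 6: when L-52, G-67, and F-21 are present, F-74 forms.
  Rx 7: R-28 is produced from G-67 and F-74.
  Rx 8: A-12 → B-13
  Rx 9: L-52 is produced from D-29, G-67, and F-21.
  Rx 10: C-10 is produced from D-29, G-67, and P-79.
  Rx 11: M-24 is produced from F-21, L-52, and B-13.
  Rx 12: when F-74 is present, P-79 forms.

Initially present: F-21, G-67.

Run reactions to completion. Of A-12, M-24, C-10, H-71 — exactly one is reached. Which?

C-10

F-21 present → D-29 forms (Rx 4).
D-29, G-67, and F-21 present → L-52 forms (Rx 9).
L-52, G-67, and F-21 present → F-74 forms (Rx 6).
F-74 present → P-79 forms (Rx 12).
D-29, G-67, and P-79 present → C-10 forms (Rx 10).
M-24 would need F-21, L-52, and B-13 (Rx 11), but B-13 never forms. H-71 would need L-52 and M-24 (Rx 1), but M-24 never forms. A-12 would need L-52 and A-28 (Rx 3), but A-28 never forms.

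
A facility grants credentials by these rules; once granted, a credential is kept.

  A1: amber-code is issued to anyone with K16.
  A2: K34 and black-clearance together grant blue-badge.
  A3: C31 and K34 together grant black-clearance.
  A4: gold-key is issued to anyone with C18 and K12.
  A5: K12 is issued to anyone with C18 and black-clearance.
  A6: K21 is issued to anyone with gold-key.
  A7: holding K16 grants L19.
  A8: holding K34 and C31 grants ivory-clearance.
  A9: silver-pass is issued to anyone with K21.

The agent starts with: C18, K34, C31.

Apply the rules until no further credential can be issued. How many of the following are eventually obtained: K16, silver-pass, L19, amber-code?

Holding C31 and K34 grants black-clearance (A3).
Holding C18 and black-clearance grants K12 (A5).
Holding C18 and K12 grants gold-key (A4).
Holding gold-key grants K21 (A6).
Holding K21 grants silver-pass (A9).
No rule produces K16, and it is not given.
silver-pass: reached.
L19 would need K16 (A7), but K16 is never granted.
amber-code would need K16 (A1), but K16 is never granted.
Reached: silver-pass — 1 of the 4.

1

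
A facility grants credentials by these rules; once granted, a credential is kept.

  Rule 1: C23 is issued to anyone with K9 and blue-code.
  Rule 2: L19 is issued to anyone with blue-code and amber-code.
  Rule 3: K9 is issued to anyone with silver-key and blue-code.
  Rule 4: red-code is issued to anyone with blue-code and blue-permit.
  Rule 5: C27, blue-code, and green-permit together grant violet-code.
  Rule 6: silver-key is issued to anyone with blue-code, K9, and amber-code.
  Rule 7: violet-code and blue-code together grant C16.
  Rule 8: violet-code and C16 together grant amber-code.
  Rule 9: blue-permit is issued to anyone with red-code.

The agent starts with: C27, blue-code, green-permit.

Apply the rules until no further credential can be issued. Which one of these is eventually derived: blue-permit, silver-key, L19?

Holding C27, blue-code, and green-permit grants violet-code (Rule 5).
Holding violet-code and blue-code grants C16 (Rule 7).
Holding violet-code and C16 grants amber-code (Rule 8).
Holding blue-code and amber-code grants L19 (Rule 2).
blue-permit would need red-code (Rule 9), but red-code is never granted. silver-key would need blue-code, K9, and amber-code (Rule 6), but K9 is never granted.

L19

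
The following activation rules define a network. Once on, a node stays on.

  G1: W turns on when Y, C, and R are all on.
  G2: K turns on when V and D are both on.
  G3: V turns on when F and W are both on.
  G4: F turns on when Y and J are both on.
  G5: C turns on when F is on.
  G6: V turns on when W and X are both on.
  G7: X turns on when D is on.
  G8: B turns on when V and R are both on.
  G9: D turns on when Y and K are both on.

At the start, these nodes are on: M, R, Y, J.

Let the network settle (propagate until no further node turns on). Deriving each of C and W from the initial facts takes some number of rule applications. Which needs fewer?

C: G4: Y and J on → F on. G5: F on → C on. [2 rule applications]
W: Y and J are on, so F turns on (G4). G5: F on → C on. Y, C, and R are on, so W turns on (G1). [3 rule applications]
C needs fewer.

C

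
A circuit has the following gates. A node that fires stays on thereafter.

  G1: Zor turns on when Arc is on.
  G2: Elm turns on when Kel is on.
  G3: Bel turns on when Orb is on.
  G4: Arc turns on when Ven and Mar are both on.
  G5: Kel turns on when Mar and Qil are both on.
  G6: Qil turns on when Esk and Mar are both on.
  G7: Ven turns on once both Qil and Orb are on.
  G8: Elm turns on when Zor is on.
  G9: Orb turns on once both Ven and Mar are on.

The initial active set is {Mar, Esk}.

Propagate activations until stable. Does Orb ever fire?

No

Orb would need Ven and Mar (G9), but Ven never turns on.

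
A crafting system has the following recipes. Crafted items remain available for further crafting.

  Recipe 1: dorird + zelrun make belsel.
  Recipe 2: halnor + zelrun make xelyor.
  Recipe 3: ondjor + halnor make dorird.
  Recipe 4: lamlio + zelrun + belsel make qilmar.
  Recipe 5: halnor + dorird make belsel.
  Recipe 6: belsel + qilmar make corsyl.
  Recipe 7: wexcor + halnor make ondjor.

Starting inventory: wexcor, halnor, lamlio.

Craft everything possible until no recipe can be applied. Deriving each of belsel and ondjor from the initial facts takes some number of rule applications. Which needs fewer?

ondjor

ondjor: Using Recipe 7, wexcor and halnor make ondjor. [1 rule application]
belsel: wexcor + halnor → ondjor (Recipe 7). ondjor + halnor → dorird (Recipe 3). halnor + dorird → belsel (Recipe 5). [3 rule applications]
ondjor needs fewer.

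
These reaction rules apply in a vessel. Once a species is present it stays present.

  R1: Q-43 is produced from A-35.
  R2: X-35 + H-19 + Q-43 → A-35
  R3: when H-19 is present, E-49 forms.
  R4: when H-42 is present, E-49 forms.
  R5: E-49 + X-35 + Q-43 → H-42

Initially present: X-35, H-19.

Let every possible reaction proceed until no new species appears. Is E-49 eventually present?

H-19 present → E-49 forms (R3).

Yes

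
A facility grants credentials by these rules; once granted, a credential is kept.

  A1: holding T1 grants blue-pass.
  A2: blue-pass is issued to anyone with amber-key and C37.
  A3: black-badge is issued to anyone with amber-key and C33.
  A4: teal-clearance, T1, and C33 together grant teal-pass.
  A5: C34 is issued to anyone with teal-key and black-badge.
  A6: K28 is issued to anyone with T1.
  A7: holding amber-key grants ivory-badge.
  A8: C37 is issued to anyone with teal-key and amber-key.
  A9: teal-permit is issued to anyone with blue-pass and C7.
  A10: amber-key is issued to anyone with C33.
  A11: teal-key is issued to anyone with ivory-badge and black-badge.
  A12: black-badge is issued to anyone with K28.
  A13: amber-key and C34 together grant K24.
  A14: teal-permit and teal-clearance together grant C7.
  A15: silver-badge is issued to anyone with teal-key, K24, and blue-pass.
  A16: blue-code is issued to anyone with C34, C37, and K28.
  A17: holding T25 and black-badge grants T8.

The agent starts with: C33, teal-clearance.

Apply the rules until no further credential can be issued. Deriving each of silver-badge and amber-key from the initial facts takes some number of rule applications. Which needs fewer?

amber-key: Holding C33 grants amber-key (A10). [1 rule application]
silver-badge: Holding C33 grants amber-key (A10). Holding amber-key and C33 grants black-badge (A3). Holding amber-key grants ivory-badge (A7). Holding ivory-badge and black-badge grants teal-key (A11). Holding teal-key and amber-key grants C37 (A8). Holding teal-key and black-badge grants C34 (A5). Holding amber-key and C37 grants blue-pass (A2). Holding amber-key and C34 grants K24 (A13). Holding teal-key, K24, and blue-pass grants silver-badge (A15). [9 rule applications]
amber-key needs fewer.

amber-key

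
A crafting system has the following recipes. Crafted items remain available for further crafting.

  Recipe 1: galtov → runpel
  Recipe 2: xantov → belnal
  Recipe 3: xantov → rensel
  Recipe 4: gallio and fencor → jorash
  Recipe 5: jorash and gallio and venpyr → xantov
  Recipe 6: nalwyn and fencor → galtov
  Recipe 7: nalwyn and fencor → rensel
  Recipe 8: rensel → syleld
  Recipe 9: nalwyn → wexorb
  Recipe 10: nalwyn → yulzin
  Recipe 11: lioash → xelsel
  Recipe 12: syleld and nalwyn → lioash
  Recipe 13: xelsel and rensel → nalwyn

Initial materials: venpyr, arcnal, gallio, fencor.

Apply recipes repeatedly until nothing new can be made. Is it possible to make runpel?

runpel would need galtov (Recipe 1), but galtov is never obtained.

No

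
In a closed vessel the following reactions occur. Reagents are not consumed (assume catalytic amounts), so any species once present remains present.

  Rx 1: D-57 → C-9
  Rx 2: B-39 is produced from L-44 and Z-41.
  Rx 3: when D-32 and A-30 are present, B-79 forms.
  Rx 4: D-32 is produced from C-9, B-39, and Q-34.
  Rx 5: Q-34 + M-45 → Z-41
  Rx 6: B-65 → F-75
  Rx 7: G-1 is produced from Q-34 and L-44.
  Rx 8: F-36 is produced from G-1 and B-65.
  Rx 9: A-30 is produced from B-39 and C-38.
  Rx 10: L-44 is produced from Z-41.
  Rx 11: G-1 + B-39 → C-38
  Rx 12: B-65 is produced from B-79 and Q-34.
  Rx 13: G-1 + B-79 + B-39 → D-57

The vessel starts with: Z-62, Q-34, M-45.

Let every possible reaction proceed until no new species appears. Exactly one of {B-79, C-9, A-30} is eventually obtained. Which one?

Q-34 and M-45 present → Z-41 forms (Rx 5).
Z-41 present → L-44 forms (Rx 10).
L-44 and Z-41 present → B-39 forms (Rx 2).
Q-34 and L-44 present → G-1 forms (Rx 7).
G-1 and B-39 present → C-38 forms (Rx 11).
B-39 and C-38 present → A-30 forms (Rx 9).
C-9 would need D-57 (Rx 1), but D-57 never forms. B-79 would need D-32 and A-30 (Rx 3), but D-32 never forms.

A-30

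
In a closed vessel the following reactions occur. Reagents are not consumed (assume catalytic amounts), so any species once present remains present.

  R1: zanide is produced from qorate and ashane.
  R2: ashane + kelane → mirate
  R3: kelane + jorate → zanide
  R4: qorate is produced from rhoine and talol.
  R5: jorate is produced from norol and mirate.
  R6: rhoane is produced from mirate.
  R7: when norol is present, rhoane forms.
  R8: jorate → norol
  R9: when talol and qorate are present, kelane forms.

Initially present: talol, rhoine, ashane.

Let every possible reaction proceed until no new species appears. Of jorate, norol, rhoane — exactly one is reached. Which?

rhoine and talol present → qorate forms (R4).
talol and qorate present → kelane forms (R9).
ashane and kelane present → mirate forms (R2).
mirate present → rhoane forms (R6).
norol would need jorate (R8), but jorate never forms. jorate would need norol and mirate (R5), but norol never forms.

rhoane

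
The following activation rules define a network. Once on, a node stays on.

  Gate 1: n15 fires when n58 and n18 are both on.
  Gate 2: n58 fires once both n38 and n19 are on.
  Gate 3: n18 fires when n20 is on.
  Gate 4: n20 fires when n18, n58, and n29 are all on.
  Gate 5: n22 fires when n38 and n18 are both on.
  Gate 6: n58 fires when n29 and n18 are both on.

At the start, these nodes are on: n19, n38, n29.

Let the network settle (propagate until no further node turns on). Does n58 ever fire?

n38 and n19 are on, so n58 fires (Gate 2).

Yes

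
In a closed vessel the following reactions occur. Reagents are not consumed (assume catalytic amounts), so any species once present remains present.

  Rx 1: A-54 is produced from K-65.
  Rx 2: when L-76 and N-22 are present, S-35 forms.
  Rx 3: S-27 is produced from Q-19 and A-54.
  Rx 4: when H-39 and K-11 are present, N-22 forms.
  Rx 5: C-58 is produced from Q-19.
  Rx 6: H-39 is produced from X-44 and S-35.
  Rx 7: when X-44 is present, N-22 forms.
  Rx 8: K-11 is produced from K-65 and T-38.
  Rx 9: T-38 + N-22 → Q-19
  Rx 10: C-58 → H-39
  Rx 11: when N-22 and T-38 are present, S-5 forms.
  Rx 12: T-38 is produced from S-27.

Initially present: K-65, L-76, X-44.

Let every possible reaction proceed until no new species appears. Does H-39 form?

Yes

X-44 present → N-22 forms (Rx 7).
L-76 and N-22 present → S-35 forms (Rx 2).
X-44 and S-35 present → H-39 forms (Rx 6).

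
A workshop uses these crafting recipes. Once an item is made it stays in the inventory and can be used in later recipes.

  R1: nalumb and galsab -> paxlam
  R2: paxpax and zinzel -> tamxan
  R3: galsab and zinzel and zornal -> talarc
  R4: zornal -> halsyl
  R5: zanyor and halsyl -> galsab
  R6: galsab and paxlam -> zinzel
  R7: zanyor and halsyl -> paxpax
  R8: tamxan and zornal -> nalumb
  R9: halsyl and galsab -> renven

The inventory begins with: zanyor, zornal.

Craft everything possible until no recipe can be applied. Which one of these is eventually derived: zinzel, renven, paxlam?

Using R4, zornal makes halsyl.
zanyor and halsyl -> galsab (R5).
Using R9, halsyl and galsab make renven.
zinzel would need galsab and paxlam (R6), but paxlam is never obtained. paxlam would need nalumb and galsab (R1), but nalumb is never obtained.

renven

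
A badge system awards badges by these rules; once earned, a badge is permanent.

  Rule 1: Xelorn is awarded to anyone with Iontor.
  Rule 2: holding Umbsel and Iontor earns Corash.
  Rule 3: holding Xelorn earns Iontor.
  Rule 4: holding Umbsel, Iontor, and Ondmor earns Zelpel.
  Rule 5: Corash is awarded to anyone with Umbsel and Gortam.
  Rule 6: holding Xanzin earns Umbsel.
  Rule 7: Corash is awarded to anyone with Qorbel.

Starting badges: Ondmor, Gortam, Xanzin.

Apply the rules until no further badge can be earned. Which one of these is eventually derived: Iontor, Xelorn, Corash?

Corash

With Xanzin, Umbsel is earned (Rule 6).
With Umbsel and Gortam, Corash is earned (Rule 5).
Iontor would need Xelorn (Rule 3), but Xelorn is never earned. Xelorn would need Iontor (Rule 1), but Iontor is never earned.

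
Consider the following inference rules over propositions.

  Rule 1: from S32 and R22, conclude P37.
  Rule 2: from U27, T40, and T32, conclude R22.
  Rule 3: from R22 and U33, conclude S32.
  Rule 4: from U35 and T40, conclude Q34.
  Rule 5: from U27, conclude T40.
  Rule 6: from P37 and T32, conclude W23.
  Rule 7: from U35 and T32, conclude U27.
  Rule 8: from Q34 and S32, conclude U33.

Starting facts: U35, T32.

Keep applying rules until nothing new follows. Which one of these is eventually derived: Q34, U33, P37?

Q34

From U35 and T32, Rule 7 gives U27.
From U27, Rule 5 gives T40.
From U35 and T40, Rule 4 gives Q34.
P37 would need S32 and R22 (Rule 1), but S32 is never established. U33 would need Q34 and S32 (Rule 8), but S32 is never established.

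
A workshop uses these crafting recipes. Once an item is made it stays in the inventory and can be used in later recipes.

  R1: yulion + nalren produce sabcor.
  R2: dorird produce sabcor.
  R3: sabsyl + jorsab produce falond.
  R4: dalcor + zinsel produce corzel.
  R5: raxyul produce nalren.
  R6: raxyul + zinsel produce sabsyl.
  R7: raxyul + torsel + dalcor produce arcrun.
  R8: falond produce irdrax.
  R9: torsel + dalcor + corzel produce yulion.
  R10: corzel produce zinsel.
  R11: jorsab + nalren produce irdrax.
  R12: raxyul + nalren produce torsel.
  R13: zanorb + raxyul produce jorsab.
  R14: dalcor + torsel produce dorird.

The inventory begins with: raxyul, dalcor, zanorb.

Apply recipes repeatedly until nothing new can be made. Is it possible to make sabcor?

raxyul → nalren (R5).
raxyul + nalren → torsel (R12).
dalcor + torsel → dorird (R14).
Using R2, dorird makes sabcor.

Yes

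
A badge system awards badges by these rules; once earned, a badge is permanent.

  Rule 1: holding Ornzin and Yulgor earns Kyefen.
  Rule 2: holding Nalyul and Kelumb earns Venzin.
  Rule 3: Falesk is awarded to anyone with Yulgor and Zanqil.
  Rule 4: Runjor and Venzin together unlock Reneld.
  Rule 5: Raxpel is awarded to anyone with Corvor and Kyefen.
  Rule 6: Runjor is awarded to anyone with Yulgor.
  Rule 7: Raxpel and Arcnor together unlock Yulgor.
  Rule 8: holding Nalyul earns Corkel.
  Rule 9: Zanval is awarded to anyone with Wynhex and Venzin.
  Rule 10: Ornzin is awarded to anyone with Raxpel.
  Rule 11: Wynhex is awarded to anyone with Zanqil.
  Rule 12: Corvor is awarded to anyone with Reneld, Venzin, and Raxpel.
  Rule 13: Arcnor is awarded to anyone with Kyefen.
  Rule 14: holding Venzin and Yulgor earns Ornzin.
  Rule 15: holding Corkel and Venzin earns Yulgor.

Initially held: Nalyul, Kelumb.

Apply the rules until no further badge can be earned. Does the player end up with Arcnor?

With Nalyul and Kelumb, Venzin is earned (Rule 2).
With Nalyul, Corkel is earned (Rule 8).
With Corkel and Venzin, Yulgor is earned (Rule 15).
With Venzin and Yulgor, Ornzin is earned (Rule 14).
With Ornzin and Yulgor, Kyefen is earned (Rule 1).
With Kyefen, Arcnor is earned (Rule 13).

Yes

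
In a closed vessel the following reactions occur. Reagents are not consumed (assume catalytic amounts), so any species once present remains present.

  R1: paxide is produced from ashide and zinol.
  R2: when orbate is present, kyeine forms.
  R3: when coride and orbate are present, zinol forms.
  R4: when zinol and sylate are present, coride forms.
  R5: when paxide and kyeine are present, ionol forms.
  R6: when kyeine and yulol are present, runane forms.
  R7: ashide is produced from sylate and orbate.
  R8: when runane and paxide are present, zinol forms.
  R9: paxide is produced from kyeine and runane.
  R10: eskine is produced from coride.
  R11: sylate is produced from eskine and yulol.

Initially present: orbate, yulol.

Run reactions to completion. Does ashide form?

ashide would need sylate and orbate (R7), but sylate never forms.

No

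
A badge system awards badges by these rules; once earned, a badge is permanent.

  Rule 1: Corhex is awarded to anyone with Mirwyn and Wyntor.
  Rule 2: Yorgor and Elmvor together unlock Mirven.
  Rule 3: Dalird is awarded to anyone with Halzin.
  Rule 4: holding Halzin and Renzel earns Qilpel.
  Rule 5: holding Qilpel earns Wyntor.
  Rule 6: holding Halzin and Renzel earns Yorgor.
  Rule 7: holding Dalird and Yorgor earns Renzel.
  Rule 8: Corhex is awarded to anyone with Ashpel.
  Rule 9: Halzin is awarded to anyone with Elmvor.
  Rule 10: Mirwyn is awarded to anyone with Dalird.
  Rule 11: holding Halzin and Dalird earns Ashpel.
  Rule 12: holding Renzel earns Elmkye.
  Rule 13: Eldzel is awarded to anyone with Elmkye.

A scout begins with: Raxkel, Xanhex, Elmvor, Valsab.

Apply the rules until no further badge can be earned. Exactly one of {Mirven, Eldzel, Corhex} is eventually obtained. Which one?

With Elmvor, Halzin is earned (Rule 9).
With Halzin, Dalird is earned (Rule 3).
With Halzin and Dalird, Ashpel is earned (Rule 11).
With Ashpel, Corhex is earned (Rule 8).
Mirven would need Yorgor and Elmvor (Rule 2), but Yorgor is never earned. Eldzel would need Elmkye (Rule 13), but Elmkye is never earned.

Corhex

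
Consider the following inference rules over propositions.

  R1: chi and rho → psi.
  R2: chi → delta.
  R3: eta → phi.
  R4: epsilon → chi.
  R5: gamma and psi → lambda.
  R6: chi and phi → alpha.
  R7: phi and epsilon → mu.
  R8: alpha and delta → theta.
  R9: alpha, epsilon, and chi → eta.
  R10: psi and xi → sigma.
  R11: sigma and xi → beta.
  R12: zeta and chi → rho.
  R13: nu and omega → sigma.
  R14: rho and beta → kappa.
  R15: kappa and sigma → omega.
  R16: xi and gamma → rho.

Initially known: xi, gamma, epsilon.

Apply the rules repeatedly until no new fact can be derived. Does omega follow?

Yes

xi and gamma hold, so rho follows (R16).
epsilon holds, so chi follows (R4).
From chi and rho, R1 gives psi.
From psi and xi, R10 gives sigma.
sigma and xi hold, so beta follows (R11).
From rho and beta, R14 gives kappa.
From kappa and sigma, R15 gives omega.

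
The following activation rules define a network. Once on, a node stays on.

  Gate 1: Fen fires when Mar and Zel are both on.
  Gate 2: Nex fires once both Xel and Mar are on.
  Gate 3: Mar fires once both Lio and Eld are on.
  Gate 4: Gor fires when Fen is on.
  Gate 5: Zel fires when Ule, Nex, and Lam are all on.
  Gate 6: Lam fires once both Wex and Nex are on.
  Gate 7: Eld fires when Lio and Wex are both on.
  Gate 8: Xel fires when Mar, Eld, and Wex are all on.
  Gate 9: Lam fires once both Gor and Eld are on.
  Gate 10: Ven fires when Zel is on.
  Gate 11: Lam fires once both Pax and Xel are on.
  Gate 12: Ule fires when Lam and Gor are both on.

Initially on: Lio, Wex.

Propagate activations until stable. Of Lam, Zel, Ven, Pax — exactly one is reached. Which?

Lam

Gate 7: Lio and Wex on → Eld on.
Lio and Eld are on, so Mar fires (Gate 3).
Gate 8: Mar, Eld, and Wex on → Xel on.
Gate 2: Xel and Mar on → Nex on.
Wex and Nex are on, so Lam fires (Gate 6).
Zel would need Ule, Nex, and Lam (Gate 5), but Ule never turns on. Ven would need Zel (Gate 10), but Zel never turns on. No rule produces Pax, and it is not given.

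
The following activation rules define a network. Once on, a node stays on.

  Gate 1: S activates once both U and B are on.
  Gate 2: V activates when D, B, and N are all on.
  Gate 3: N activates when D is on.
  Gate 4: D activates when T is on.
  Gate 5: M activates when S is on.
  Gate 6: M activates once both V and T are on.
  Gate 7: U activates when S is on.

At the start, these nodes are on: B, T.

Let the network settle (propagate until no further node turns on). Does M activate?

Gate 4: T on → D on.
Gate 3: D on → N on.
Gate 2: D, B, and N on → V on.
V and T are on, so M activates (Gate 6).

Yes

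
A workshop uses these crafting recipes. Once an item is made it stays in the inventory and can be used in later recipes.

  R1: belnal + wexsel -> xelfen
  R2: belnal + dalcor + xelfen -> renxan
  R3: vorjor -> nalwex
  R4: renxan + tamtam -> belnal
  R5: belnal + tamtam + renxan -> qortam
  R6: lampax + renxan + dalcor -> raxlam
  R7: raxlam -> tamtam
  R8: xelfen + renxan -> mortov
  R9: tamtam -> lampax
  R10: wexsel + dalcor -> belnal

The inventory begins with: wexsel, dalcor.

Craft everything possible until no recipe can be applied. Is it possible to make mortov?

Using R10, wexsel and dalcor make belnal.
Using R1, belnal and wexsel make xelfen.
belnal + dalcor + xelfen -> renxan (R2).
xelfen + renxan -> mortov (R8).

Yes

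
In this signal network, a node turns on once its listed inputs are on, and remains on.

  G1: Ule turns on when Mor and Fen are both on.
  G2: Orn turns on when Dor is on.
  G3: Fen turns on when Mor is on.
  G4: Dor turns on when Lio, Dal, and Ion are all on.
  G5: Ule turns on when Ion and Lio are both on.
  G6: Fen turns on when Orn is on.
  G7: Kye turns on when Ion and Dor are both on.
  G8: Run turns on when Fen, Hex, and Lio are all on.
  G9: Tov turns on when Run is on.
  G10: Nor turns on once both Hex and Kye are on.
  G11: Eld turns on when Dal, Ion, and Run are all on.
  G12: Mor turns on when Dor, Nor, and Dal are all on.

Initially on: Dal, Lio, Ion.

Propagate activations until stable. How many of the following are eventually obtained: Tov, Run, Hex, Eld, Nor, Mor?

Tov would need Run (G9), but Run never turns on.
Run would need Fen, Hex, and Lio (G8), but Hex never turns on.
No rule produces Hex, and it is not given.
Eld would need Dal, Ion, and Run (G11), but Run never turns on.
Nor would need Hex and Kye (G10), but Hex never turns on.
Mor would need Dor, Nor, and Dal (G12), but Nor never turns on.
None of the 6 are reached.

0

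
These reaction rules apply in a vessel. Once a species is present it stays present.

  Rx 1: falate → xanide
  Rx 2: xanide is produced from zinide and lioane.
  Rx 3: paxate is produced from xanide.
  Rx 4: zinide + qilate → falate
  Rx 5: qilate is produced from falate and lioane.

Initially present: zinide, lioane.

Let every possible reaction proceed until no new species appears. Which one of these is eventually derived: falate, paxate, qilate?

zinide and lioane present → xanide forms (Rx 2).
xanide present → paxate forms (Rx 3).
qilate would need falate and lioane (Rx 5), but falate never forms. falate would need zinide and qilate (Rx 4), but qilate never forms.

paxate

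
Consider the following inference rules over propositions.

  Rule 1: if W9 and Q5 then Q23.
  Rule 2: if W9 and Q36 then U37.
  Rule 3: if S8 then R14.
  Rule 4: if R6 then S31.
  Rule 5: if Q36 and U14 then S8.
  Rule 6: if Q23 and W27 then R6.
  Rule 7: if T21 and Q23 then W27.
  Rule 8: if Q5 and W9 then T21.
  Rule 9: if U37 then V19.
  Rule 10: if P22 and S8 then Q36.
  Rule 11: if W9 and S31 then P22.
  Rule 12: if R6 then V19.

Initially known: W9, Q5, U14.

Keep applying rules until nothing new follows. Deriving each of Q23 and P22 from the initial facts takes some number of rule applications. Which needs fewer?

Q23: From W9 and Q5, Rule 1 gives Q23. [1 rule application]
P22: From W9 and Q5, Rule 1 gives Q23. From Q5 and W9, Rule 8 gives T21. T21 and Q23 hold, so W27 follows (Rule 7). From Q23 and W27, Rule 6 gives R6. R6 holds, so S31 follows (Rule 4). From W9 and S31, Rule 11 gives P22. [6 rule applications]
Q23 needs fewer.

Q23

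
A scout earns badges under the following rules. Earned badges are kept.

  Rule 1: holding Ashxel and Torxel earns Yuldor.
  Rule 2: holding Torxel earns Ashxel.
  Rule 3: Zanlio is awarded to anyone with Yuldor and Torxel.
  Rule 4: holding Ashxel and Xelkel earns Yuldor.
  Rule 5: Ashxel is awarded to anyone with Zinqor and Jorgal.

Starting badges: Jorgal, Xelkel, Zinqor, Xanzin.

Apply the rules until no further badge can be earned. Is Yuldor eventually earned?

With Zinqor and Jorgal, Ashxel is earned (Rule 5).
With Ashxel and Xelkel, Yuldor is earned (Rule 4).

Yes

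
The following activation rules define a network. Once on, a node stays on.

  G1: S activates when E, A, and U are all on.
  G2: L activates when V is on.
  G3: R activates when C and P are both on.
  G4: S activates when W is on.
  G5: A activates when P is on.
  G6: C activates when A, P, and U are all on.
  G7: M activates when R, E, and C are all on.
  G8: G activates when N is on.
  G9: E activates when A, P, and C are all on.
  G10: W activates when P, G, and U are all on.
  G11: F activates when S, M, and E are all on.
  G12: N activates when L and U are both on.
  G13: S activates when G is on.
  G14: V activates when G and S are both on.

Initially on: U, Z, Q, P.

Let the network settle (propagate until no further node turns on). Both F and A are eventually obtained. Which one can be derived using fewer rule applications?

A

A: P is on, so A activates (G5). [1 rule application]
F: P is on, so A activates (G5). G6: A, P, and U on → C on. A, P, and C are on, so E activates (G9). C and P are on, so R activates (G3). E, A, and U are on, so S activates (G1). G7: R, E, and C on → M on. G11: S, M, and E on → F on. [7 rule applications]
A needs fewer.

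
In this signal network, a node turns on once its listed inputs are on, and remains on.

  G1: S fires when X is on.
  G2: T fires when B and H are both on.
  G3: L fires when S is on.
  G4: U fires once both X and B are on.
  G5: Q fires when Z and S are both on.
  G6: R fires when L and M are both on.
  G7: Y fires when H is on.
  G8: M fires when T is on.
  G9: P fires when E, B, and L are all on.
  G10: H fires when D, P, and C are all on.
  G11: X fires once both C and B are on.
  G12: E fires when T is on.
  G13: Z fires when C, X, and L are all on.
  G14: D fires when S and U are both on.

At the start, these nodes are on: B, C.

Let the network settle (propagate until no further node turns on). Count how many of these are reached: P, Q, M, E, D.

2

C and B are on, so X fires (G11).
G4: X and B on → U on.
G1: X on → S on.
S and U are on, so D fires (G14).
S is on, so L fires (G3).
C, X, and L are on, so Z fires (G13).
Z and S are on, so Q fires (G5).
P would need E, B, and L (G9), but E never turns on.
Q: reached.
M would need T (G8), but T never turns on.
E would need T (G12), but T never turns on.
D: reached.
Reached: Q and D — 2 of the 5.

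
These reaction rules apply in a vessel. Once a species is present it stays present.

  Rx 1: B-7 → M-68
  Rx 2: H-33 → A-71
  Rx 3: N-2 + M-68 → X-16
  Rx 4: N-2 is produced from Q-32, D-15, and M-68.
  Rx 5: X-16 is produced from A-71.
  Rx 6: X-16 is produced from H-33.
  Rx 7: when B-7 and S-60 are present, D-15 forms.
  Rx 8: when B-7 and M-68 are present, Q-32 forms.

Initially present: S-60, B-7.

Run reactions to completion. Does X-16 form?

B-7 and S-60 present → D-15 forms (Rx 7).
B-7 present → M-68 forms (Rx 1).
B-7 and M-68 present → Q-32 forms (Rx 8).
Q-32, D-15, and M-68 present → N-2 forms (Rx 4).
N-2 and M-68 present → X-16 forms (Rx 3).

Yes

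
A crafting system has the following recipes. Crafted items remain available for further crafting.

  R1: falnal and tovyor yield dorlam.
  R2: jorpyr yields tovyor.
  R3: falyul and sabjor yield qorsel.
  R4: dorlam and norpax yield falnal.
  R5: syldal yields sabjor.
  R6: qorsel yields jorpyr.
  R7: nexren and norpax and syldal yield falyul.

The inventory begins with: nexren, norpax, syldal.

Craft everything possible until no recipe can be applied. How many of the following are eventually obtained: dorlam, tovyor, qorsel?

Using R5, syldal makes sabjor.
Using R7, nexren, norpax, and syldal make falyul.
falyul and sabjor → qorsel (R3).
qorsel → jorpyr (R6).
Using R2, jorpyr makes tovyor.
dorlam would need falnal and tovyor (R1), but falnal is never obtained.
tovyor: reached.
qorsel: reached.
Reached: tovyor and qorsel — 2 of the 3.

2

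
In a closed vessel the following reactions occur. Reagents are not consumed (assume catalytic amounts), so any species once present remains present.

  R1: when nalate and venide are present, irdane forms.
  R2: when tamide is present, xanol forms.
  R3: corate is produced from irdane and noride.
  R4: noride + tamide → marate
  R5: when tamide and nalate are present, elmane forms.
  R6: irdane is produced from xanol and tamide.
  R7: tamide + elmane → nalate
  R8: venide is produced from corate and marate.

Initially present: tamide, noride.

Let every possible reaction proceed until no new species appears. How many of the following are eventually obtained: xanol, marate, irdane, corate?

4

noride and tamide present → marate forms (R4).
tamide present → xanol forms (R2).
xanol and tamide present → irdane forms (R6).
irdane and noride present → corate forms (R3).
xanol: reached.
marate: reached.
irdane: reached.
corate: reached.
All 4 are reached.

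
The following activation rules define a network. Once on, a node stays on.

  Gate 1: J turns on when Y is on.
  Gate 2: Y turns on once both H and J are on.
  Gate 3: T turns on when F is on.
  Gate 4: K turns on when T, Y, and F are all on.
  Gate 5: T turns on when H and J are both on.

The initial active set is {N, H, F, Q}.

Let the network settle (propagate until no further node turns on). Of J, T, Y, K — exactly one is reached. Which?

T

Gate 3: F on → T on.
K would need T, Y, and F (Gate 4), but Y never turns on. Y would need H and J (Gate 2), but J never turns on. J would need Y (Gate 1), but Y never turns on.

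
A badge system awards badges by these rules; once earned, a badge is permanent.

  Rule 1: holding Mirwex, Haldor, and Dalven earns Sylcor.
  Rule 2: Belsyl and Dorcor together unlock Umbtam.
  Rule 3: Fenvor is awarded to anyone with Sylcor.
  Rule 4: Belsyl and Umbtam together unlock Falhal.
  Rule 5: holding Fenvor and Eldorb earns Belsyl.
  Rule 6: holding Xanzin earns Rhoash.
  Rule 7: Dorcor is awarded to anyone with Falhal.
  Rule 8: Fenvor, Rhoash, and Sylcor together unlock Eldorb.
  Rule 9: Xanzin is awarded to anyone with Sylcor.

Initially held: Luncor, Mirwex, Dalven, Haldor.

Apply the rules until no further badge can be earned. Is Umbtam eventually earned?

No

Umbtam would need Belsyl and Dorcor (Rule 2), but Dorcor is never earned.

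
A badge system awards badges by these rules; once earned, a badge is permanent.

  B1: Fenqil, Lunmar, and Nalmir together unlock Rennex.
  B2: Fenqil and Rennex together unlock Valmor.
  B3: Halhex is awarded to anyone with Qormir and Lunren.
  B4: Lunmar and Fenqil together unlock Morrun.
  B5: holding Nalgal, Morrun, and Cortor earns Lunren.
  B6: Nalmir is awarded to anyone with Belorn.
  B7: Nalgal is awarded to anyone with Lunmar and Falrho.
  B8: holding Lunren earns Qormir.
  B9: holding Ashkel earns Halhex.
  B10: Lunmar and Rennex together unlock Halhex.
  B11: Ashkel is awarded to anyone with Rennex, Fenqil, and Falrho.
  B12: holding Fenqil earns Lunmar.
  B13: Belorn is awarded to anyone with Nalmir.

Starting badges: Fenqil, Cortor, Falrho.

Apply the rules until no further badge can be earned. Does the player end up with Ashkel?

Ashkel would need Rennex, Fenqil, and Falrho (B11), but Rennex is never earned.

No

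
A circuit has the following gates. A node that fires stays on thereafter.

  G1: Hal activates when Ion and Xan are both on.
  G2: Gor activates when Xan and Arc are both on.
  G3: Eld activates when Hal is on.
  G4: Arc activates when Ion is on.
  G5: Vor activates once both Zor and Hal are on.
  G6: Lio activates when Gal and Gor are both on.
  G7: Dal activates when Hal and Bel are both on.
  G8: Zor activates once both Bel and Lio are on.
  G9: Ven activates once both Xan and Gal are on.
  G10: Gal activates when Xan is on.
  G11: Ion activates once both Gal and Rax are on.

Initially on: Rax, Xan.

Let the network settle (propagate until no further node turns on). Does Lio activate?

G10: Xan on → Gal on.
G11: Gal and Rax on → Ion on.
Ion is on, so Arc activates (G4).
Xan and Arc are on, so Gor activates (G2).
Gal and Gor are on, so Lio activates (G6).

Yes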